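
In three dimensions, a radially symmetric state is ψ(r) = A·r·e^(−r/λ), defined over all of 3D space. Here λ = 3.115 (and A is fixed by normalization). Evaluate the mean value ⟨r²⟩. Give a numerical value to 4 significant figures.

⟨r^2⟩ ≈ 72.77

The expectation value is the |ψ|²-weighted average of r^2: ∫ r^2|ψ|² 4πr² dr.
Since the A² factors cancel between numerator and denominator, ⟨r²⟩ = 15·λ^2/2.
With λ = 3.115, ⟨r^2⟩ = 72.774.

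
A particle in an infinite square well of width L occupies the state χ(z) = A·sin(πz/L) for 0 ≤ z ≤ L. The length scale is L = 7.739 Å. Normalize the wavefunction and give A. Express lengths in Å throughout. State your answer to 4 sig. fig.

A ≈ 0.5084 Å^(-1/2)

The normalization condition is ∫|χ|² dz = 1 from 0 to L.
The integral (without the A² prefactor) comes out to L/2.
Hence A² = 1/[L/2].
With L = 7.739: A² = 0.25843 and A = 0.50836.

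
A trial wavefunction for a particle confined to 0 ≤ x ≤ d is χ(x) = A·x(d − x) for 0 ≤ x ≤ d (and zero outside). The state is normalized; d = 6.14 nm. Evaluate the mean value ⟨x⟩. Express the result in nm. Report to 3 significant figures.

The expectation value is the |χ|²-weighted average of x: ∫ x|χ|² dx.
Expanding the polynomial and integrating term by term, evaluating both integrals, ⟨x⟩ = d/2.
Putting d = 6.14 gives 3.070.

⟨x⟩ ≈ 3.07 nm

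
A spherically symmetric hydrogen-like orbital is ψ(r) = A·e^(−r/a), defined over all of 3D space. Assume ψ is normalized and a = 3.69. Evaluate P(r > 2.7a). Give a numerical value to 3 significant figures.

P ≈ 0.0948

P = ∫ |ψ|² 4πr² dr over r > 2.7a.
A² is fixed by ∫₀^∞ 4πr²|ψ|² dr = 1, i.e. A² = (π·a^3)^(−1).
Substituting u = r/a, A², 4π and the length scale all cancel in the ratio: P = ∫_{2.7}^{∞} u^2·e^(-2·u) du / ∫_{0}^{∞} u^2·e^(-2·u) du.
With ∫ u^2·e^(-2·u) du = -(2·u^2 + 2·u + 1)·e^(-2·u)/4 + C, the region integral is 1049·e^(-27/5)/200 and the full one is 1/4.
This evaluates to P = 0.09476.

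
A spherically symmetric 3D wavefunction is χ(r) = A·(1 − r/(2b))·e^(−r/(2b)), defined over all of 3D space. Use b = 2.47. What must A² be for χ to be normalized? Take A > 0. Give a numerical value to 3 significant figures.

A^2 ≈ 0.00264

We need A² ∫|f|² 4πr² dr = 1, taking the integral from 0 to ∞.
In 3D with spherical symmetry the volume element is 4πr² dr.
With ∫₀^∞ r^4 e^(−αr) dr = 4!/α^5, carrying out the integral gives A² · 8·π·b^3.
Setting this equal to 1 gives A² = 1/(8·π·b^3).
Substituting b = 2.47 gives A² = 0.002640, so A = 0.05138.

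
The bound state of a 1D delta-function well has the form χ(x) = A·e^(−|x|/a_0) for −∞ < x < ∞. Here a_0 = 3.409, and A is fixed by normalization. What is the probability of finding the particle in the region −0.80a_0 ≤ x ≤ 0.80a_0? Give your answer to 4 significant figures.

The probability is P = ∫ |χ|² dx over [−0.80a_0, 0.80a_0].
Since A² = 1/(a_0), this is the region integral divided by the full normalization integral.
By symmetry take twice the x ≥ 0 contribution in numerator and denominator; the 2's cancel. In terms of u = x/a_0 (A² and the length scale cancel between numerator and denominator), P = [∫_{0}^{0.80} e^(-2·u) du] / [∫_{0}^{∞} e^(-2·u) du].
With ∫ e^(-2·u) du = -e^(-2·u)/2 + C, the region integral is 1/2 - e^(-8/5)/2 and the full one is 1/2.
Evaluating gives P = 0.79810.

P ≈ 0.7981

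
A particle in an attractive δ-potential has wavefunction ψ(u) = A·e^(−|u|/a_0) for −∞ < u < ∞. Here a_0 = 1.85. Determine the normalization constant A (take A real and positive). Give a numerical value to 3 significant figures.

A ≈ 0.735

The normalization condition is ∫|ψ|² du = 1 from −∞ to ∞.
Carrying out the integral gives A² · a_0.
Setting this equal to 1 gives A² = 1/(a_0).
Substituting a_0 = 1.85 gives A² = 0.5405, so A = 0.7352.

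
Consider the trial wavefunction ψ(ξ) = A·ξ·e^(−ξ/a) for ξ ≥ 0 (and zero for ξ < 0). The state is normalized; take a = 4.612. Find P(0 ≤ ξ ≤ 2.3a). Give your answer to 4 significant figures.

P ≈ 0.8374

P = ∫_{0}^{2.3a} |ψ(ξ)|² dξ.
With A² fixed by ∫|ψ|² = 1, i.e. A² = (a^3/4)^(−1), substitute and integrate.
Substituting u = ξ/a, A² and the length scale cancel in the ratio: P = ∫_{0}^{2.3} u^2·e^(-2·u) du / ∫_{0}^{∞} u^2·e^(-2·u) du.
Using ∫ u^2·e^(-2·u) du = -(2·u^2 + 2·u + 1)·e^(-2·u)/4, the numerator is 1/4 - 809·e^(-23/5)/200 and the denominator is 1/4.
The result is P = 0.83736.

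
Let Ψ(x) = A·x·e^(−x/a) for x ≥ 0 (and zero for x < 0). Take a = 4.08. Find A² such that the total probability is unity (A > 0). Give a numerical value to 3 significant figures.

The normalization condition is ∫|Ψ|² dx = 1 from 0 to ∞.
The integral (without the A² prefactor) comes out to a^3/4.
Substituting a = 4.08 gives A² = 0.05890, so A = 0.2427.

A^2 ≈ 0.0589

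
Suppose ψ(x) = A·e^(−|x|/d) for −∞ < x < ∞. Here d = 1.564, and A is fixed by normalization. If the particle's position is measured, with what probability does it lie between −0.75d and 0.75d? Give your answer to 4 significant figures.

P ≈ 0.7769

The probability is P = ∫ |ψ|² dx over [−0.75d, 0.75d].
With A² fixed by ∫|ψ|² = 1, i.e. A² = (d)^(−1), substitute and integrate.
By symmetry take twice the x ≥ 0 contribution in numerator and denominator; the 2's cancel. Substituting u = x/d, A² and the length scale cancel in the ratio: P = ∫_{0}^{0.75} e^(-2·u) du / ∫_{0}^{∞} e^(-2·u) du.
Using ∫ e^(-2·u) du = -e^(-2·u)/2, the numerator is 1/2 - e^(-3/2)/2 and the denominator is 1/2.
Taking the ratio, P = 0.77687.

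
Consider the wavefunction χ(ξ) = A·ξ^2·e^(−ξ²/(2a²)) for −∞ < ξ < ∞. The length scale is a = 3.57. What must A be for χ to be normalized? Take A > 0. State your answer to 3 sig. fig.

Require ∫ |χ|² dξ = 1 over the whole domain.
The integral (without the A² prefactor) comes out to 3·√(π)·a^5/4.
Substituting a = 3.57 gives A² = 0.001297, so A = 0.03602.

A ≈ 0.0360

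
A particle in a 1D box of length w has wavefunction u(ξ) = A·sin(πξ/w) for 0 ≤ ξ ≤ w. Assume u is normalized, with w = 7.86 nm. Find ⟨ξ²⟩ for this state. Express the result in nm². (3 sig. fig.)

⟨ξ^2⟩ ≈ 17.5 nm^2

The expectation value is the |u|²-weighted average of ξ^2: ∫ ξ^2|u|² dξ.
With ∫₀^w sin²(nπξ/w) dξ = w/2, evaluating both integrals, ⟨ξ²⟩ = -w^2/(2·π^2) + w^2/3.
With w = 7.86, ⟨ξ^2⟩ = 17.46.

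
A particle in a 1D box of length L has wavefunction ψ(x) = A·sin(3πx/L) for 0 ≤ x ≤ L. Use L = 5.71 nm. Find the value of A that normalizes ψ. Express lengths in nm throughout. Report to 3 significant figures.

A ≈ 0.592 nm^(-1/2)

Require ∫ |ψ|² dx = 1 over the whole domain.
With ∫₀^L sin²(nπx/L) dx = L/2, with ψ = A·sin(3πx/L), the integral evaluates to A²·[L/2].
Setting this equal to 1 gives A² = 1/(L/2).
Substituting L = 5.71 gives A² = 0.3503, so A = 0.5918.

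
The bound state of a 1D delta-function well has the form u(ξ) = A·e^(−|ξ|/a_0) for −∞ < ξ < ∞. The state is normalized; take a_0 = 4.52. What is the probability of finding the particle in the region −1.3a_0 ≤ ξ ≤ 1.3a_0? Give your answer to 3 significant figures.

P ≈ 0.926

P = ∫_{−1.3a_0}^{1.3a_0} |u(ξ)|² dξ.
The normalization integral ∫|u|²dξ over the whole domain equals a_0·A², and A² cancels in the ratio.
By symmetry take twice the ξ ≥ 0 contribution in numerator and denominator; the 2's cancel. Let t = ξ/a_0; then A² and the length scale cancel, so P = ∫_{0}^{1.3} e^(-2·t) dt ÷ ∫_{0}^{∞} e^(-2·t) dt.
With ∫ e^(-2·t) dt = -e^(-2·t)/2 + C, the region integral is 1/2 - e^(-13/5)/2 and the full one is 1/2.
Evaluating gives P = 0.9257.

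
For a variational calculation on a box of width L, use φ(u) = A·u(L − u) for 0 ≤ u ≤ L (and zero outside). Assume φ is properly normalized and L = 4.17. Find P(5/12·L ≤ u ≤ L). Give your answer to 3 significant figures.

|φ|² is the probability density, so P = ∫_{5/12·L}^{L} |φ|² du.
With A² fixed by ∫|φ|² = 1, i.e. A² = (L^5/30)^(−1), substitute and integrate.
Let t = u/L; then A² and the length scale cancel, so P = ∫_{5/12}^{1} t^2·(1 - t)^2 dt ÷ ∫_{0}^{1} t^2·(1 - t)^2 dt.
An antiderivative of t^2·(1 - t)^2 is t^3·(6·t^2 - 15·t + 10)/30; evaluating from 5/12 to 1 gives ≈ 0.021779, while the full integral is 1/30.
Evaluating gives P = 0.6534.

P ≈ 0.653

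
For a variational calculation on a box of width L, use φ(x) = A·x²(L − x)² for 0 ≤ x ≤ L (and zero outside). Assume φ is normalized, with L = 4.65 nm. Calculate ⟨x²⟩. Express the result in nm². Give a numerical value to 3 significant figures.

⟨x^2⟩ ≈ 5.90 nm^2

The expectation value is the |φ|²-weighted average of x^2: ∫ x^2|φ|² dx.
Expanding the polynomial and integrating term by term, the ratio of the moment integral to the normalization integral gives ⟨x²⟩ = 3·L^2/11.
Putting L = 4.65 gives 5.897.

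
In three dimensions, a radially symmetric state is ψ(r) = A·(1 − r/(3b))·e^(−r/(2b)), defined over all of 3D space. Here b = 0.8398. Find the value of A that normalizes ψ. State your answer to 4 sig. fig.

A ≈ 0.4489

We need A² ∫|f|² 4πr² dr = 1, taking the integral from 0 to ∞.
The angular integral contributes 4π, leaving ∫₀^∞ r²|ψ|² dr.
∫|ψ|² 4πr² dr = A²·(8·π·b^3/3).
So A² = (8·π·b^3/3)^(−1).
Plugging in b = 0.8398 yields A = 0.44893.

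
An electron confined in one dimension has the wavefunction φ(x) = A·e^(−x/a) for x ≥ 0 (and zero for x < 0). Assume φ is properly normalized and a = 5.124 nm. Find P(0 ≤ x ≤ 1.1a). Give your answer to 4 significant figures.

P = ∫_{0}^{1.1a} |φ(x)|² dx.
With A² fixed by ∫|φ|² = 1, i.e. A² = (a/2)^(−1), substitute and integrate.
In terms of u = x/a (A² and the length scale cancel between numerator and denominator), P = [∫_{0}^{1.1} e^(-2·u) du] / [∫_{0}^{∞} e^(-2·u) du].
An antiderivative of e^(-2·u) is -e^(-2·u)/2; evaluating from 0 to 1.1 gives 1/2 - e^(-11/5)/2, while the full integral is 1/2.
The result is P = 0.88920.

P ≈ 0.8892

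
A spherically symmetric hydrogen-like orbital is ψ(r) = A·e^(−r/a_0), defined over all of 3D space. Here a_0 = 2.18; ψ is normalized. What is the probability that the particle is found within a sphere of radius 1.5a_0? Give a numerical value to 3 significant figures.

P ≈ 0.577

With dV = 4πr²dr, the probability is ∫|ψ|² dV over r ≤ 1.5a_0.
A² is fixed by ∫₀^∞ 4πr²|ψ|² dr = 1, i.e. A² = (π·a_0^3)^(−1).
In terms of u = r/a_0 (A², 4π and the length scale all cancel between numerator and denominator), P = [∫_{0}^{1.5} u^2·e^(-2·u) du] / [∫_{0}^{∞} u^2·e^(-2·u) du].
Using ∫ u^2·e^(-2·u) du = -(2·u^2 + 2·u + 1)·e^(-2·u)/4, the numerator is 1/4 - 17·e^(-3)/8 and the denominator is 1/4.
Taking the ratio yields P = 0.5768.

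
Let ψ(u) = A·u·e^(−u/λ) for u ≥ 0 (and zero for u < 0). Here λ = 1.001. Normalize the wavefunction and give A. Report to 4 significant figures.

A ≈ 1.997

The normalization condition is ∫|ψ|² du = 1 from 0 to ∞.
With ∫₀^∞ u^2 e^(−αu) du = 2!/α^3, the integral (without the A² prefactor) comes out to λ^3/4.
Setting this equal to 1 gives A² = 1/(λ^3/4).
Plugging in λ = 1.001 yields A = 1.9970.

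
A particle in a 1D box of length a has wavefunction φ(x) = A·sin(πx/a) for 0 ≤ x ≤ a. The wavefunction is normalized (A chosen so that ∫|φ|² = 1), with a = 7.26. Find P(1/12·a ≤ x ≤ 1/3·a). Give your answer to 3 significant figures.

P ≈ 0.192

The probability is P = ∫ |φ|² dx over [1/12·a, 1/3·a].
With A² fixed by ∫|φ|² = 1, i.e. A² = (a/2)^(−1), substitute and integrate.
Substituting u = x/a, A² and the length scale cancel in the ratio: P = ∫_{1/12}^{1/3} sin(π·u)^2 du / ∫_{0}^{1} sin(π·u)^2 du.
Using ∫ sin(π·u)^2 du = u/2 - sin(2·π·u)/(4·π), the numerator is -√(3)/(8·π) + 1/(8·π) + 1/8 and the denominator is 1/2.
Evaluating gives P = (-√(3) + 1 + π)/(4·π).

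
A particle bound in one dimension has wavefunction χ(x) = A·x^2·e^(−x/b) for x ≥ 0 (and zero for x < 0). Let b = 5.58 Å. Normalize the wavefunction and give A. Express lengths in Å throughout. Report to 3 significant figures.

Normalization requires ∫|χ|² dx = 1, integrated from 0 to ∞.
Recall ∫₀^∞ x^m e^(−x/β) dx = m!·β^(m+1), ∫|χ|² dx = A²·(3·b^5/4).
With b = 5.58: A² = 0.0002465 and A = 0.01570.

A ≈ 0.0157 Å^(-5/2)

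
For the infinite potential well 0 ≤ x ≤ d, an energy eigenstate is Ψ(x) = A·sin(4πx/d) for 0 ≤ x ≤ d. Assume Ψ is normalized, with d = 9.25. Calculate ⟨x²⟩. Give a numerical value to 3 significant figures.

⟨x^2⟩ ≈ 28.2

The expectation value is the |Ψ|²-weighted average of x^2: ∫ x^2|Ψ|² dx.
With ∫₀^d sin²(nπx/d) dx = d/2, since the A² factors cancel between numerator and denominator, ⟨x²⟩ = -d^2/(32·π^2) + d^2/3.
With d = 9.25, ⟨x^2⟩ = 28.25.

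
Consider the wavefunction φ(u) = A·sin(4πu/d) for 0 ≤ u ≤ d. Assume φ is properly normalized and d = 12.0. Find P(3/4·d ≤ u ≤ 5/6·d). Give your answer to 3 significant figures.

The probability is P = ∫ |φ|² du over [3/4·d, 5/6·d].
With A² fixed by ∫|φ|² = 1, i.e. A² = (d/2)^(−1), substitute and integrate.
In terms of t = u/d (A² and the length scale cancel between numerator and denominator), P = [∫_{3/4}^{5/6} sin(4·π·t)^2 dt] / [∫_{0}^{1} sin(4·π·t)^2 dt].
Using ∫ sin(4·π·t)^2 dt = t/2 - sin(4·π·t)·cos(4·π·t)/(8·π), the numerator is -√(3)/(32·π) + 1/24 and the denominator is 1/2.
Taking the ratio, P = (-√(3)/16 + π/12)/π.

P ≈ 0.0489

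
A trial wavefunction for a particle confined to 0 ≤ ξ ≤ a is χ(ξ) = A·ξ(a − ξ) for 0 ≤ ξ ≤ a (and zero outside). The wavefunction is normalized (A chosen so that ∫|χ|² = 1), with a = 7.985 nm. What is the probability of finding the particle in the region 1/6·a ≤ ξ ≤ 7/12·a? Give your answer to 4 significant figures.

|χ|² is the probability density, so P = ∫_{1/6·a}^{7/12·a} |χ|² dξ.
Since A² = 1/(a^5/30), this is the region integral divided by the full normalization integral.
Let u = ξ/a; then A² and the length scale cancel, so P = ∫_{1/6}^{7/12} u^2·(1 - u)^2 du ÷ ∫_{0}^{1} u^2·(1 - u)^2 du.
An antiderivative of u^2·(1 - u)^2 is u^3·(6·u^2 - 15·u + 10)/30; evaluating from 1/6 to 7/12 gives ≈ 0.0205962, while the full integral is 1/30.
The result is P = 0.61789.

P ≈ 0.6179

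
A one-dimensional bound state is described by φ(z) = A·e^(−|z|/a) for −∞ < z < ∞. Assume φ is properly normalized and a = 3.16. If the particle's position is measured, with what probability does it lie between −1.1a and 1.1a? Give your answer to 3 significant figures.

P ≈ 0.889

|φ|² is the probability density, so P = ∫_{−1.1a}^{1.1a} |φ|² dz.
With A² fixed by ∫|φ|² = 1, i.e. A² = (a)^(−1), substitute and integrate.
By symmetry take twice the z ≥ 0 contribution in numerator and denominator; the 2's cancel. Let u = z/a; then A² and the length scale cancel, so P = ∫_{0}^{1.1} e^(-2·u) du ÷ ∫_{0}^{∞} e^(-2·u) du.
With ∫ e^(-2·u) du = -e^(-2·u)/2 + C, the region integral is 1/2 - e^(-11/5)/2 and the full one is 1/2.
Taking the ratio, P = 0.8892.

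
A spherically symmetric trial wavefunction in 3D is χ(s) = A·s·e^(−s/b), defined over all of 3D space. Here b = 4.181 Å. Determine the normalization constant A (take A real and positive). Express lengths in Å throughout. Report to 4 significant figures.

A ≈ 0.009113 Å^(-5/2)

We need A² ∫|f|² 4πs² ds = 1, taking the integral from 0 to ∞.
The angular integral contributes 4π, leaving ∫₀^∞ s²|χ|² ds.
With ∫₀^∞ s^4 e^(−αs) ds = 4!/α^5, with χ = A·s·e^(−s/b), the integral evaluates to A²·[3·π·b^5].
So A² = (3·π·b^5)^(−1).
Plugging in b = 4.181 yields A = 0.0091131.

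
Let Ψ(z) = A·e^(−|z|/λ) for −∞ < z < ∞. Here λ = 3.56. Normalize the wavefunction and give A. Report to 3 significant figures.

A ≈ 0.530

The normalization condition is ∫|Ψ|² dz = 1 from −∞ to ∞.
The integral (without the A² prefactor) comes out to λ.
Setting this equal to 1 gives A² = 1/(λ).
Substituting λ = 3.56 gives A² = 0.2809, so A = 0.5300.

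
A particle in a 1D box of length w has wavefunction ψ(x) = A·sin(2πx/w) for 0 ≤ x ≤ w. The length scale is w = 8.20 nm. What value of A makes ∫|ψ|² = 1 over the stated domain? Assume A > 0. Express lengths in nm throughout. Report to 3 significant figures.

The normalization condition is ∫|ψ|² dx = 1 from 0 to w.
With ∫₀^w sin²(nπx/w) dx = w/2, with ψ = A·sin(2πx/w), the integral evaluates to A²·[w/2].
Substituting w = 8.20 gives A² = 0.2439, so A = 0.4939.

A ≈ 0.494 nm^(-1/2)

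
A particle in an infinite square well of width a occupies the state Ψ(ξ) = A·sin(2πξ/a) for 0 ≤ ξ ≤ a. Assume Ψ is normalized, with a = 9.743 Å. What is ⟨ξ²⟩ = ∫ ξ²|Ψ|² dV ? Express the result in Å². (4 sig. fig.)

⟨ξ^2⟩ ≈ 30.44 Å^2

⟨ξ²⟩ = ∫ ξ^2 |Ψ|² dξ over the full domain.
The ratio of the moment integral to the normalization integral gives ⟨ξ²⟩ = -a^2/(8·π^2) + a^2/3.
With a = 9.743, ⟨ξ^2⟩ = 30.440.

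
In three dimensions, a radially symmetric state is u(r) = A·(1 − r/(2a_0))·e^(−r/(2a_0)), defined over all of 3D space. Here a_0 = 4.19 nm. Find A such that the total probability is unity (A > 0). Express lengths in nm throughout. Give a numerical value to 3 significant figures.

A ≈ 0.0233 nm^(-3/2)

Require ∫ |u|² 4πr² dr = 1 over the whole domain.
In 3D with spherical symmetry the volume element is 4πr² dr.
With ∫₀^∞ r^4 e^(−αr) dr = 4!/α^5, with u = A·(1 − r/(2a_0))·e^(−r/(2a_0)), the integral evaluates to A²·[8·π·a_0^3].
So A² = (8·π·a_0^3)^(−1).
With a_0 = 4.19: A² = 0.0005409 and A = 0.02326.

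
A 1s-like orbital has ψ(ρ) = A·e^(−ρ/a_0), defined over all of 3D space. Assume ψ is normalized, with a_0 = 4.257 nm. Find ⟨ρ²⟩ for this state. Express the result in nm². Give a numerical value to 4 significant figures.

By definition ⟨ρ²⟩ = ∫ ρ^2 |ψ(ρ)|² 4πρ² dρ.
Recall ∫₀^∞ ρ^m e^(−ρ/β) dρ = m!·β^(m+1), evaluating both integrals, ⟨ρ²⟩ = 3·a_0^2.
Putting a_0 = 4.257 gives 54.366.

⟨ρ^2⟩ ≈ 54.37 nm^2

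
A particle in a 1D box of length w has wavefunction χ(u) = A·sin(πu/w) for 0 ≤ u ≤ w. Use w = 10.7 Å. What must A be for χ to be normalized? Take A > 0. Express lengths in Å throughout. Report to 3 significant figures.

A ≈ 0.432 Å^(-1/2)

Require ∫ |χ|² du = 1 over the whole domain.
The integral (without the A² prefactor) comes out to w/2.
Hence A² = 1/[w/2].
Substituting w = 10.7 gives A² = 0.1869, so A = 0.4323.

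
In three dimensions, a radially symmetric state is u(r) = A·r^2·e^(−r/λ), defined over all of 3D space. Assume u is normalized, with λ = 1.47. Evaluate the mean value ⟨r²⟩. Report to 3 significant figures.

⟨r^2⟩ ≈ 30.3

By definition ⟨r²⟩ = ∫ r^2 |u(r)|² 4πr² dr.
Recall ∫₀^∞ r^m e^(−r/β) dr = m!·β^(m+1), the ratio of the moment integral to the normalization integral gives ⟨r²⟩ = 14·λ^2.
Putting λ = 1.47 gives 30.25.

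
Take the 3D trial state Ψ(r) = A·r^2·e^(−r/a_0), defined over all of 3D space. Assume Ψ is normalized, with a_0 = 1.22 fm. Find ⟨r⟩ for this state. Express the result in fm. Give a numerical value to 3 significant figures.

⟨r⟩ ≈ 4.27 fm

⟨r⟩ = ∫ r |Ψ|² 4πr² dr over the full domain.
The ratio of the moment integral to the normalization integral gives ⟨r⟩ = 7·a_0/2.
With a_0 = 1.22, ⟨r⟩ = 4.270.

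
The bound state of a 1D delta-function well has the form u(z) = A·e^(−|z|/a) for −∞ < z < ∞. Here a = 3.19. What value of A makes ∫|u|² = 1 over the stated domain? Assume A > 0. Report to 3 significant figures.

Normalization requires ∫|u|² dz = 1, integrated from −∞ to ∞.
∫|u|² dz = A²·(a).
Substituting a = 3.19 gives A² = 0.3135, so A = 0.5599.

A ≈ 0.560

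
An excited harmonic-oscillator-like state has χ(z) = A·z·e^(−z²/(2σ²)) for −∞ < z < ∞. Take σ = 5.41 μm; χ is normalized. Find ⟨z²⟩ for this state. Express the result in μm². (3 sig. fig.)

⟨z^2⟩ ≈ 43.9 μm^2

The expectation value is the |χ|²-weighted average of z^2: ∫ z^2|χ|² dz.
Differentiating ∫e^(−αz²) dz = √(π/α) under α to get the higher moments, since the A² factors cancel between numerator and denominator, ⟨z²⟩ = 3·σ^2/2.
With σ = 5.41, ⟨z^2⟩ = 43.90.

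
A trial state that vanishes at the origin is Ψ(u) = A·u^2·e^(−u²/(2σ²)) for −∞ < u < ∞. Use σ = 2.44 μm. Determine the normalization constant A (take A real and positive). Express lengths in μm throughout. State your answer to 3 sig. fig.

Normalization requires ∫|Ψ|² du = 1, integrated from −∞ to ∞.
Using the Gaussian integral ∫_{−∞}^{∞} e^(−αu²) du = √(π/α), carrying out the integral gives A² · 3·√(π)·σ^5/4.
Hence A² = 1/[3·√(π)·σ^5/4].
Plugging in σ = 2.44 yields A = 0.09326.

A ≈ 0.0933 μm^(-5/2)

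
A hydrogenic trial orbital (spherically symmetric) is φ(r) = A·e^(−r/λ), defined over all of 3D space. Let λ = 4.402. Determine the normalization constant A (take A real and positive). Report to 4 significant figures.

A ≈ 0.06109

We need A² ∫|f|² 4πr² dr = 1, taking the integral from 0 to ∞.
The angular integral contributes 4π, leaving ∫₀^∞ r²|φ|² dr.
The integral (without the A² prefactor) comes out to π·λ^3.
So A² = (π·λ^3)^(−1).
Substituting λ = 4.402 gives A² = 0.0037316, so A = 0.061087.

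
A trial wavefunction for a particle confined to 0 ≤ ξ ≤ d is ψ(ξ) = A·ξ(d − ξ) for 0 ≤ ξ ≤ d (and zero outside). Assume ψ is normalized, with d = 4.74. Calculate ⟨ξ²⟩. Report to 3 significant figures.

⟨ξ^2⟩ ≈ 6.42

By definition ⟨ξ²⟩ = ∫ ξ^2 |ψ(ξ)|² dξ.
Expanding the polynomial and integrating term by term, since the A² factors cancel between numerator and denominator, ⟨ξ²⟩ = 2·d^2/7.
With d = 4.74, ⟨ξ^2⟩ = 6.419.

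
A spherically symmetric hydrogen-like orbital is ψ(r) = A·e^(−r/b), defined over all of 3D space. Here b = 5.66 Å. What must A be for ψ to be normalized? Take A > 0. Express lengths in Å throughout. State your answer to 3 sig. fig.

A ≈ 0.0419 Å^(-3/2)

Normalization requires ∫|ψ|² 4πr² dr = 1, integrated from 0 to ∞.
The angular integral contributes 4π, leaving ∫₀^∞ r²|ψ|² dr.
∫|ψ|² 4πr² dr = A²·(π·b^3).
Hence A² = 1/[π·b^3].
With b = 5.66: A² = 0.001755 and A = 0.04190.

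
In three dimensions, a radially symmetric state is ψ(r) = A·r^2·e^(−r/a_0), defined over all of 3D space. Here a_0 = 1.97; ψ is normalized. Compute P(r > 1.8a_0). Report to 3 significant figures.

P ≈ 0.927

P = ∫ |ψ|² 4πr² dr over r > 1.8a_0.
A² is fixed by ∫₀^∞ 4πr²|ψ|² dr = 1, i.e. A² = (45·π·a_0^7/2)^(−1).
Let u = r/a_0; then A², 4π and the length scale all cancel, so P = ∫_{1.8}^{∞} u^6·e^(-2·u) du ÷ ∫_{0}^{∞} u^6·e^(-2·u) du.
Using ∫ u^6·e^(-2·u) du = -(4·u^6 + 12·u^5 + 30·u^4 + 60·u^3 + 90·u^2 + 90·u + 45)·e^(-2·u)/8, the numerator is ≈ 5.2128 and the denominator is 45/8.
The region integral divided by the full integral gives P = 0.9267.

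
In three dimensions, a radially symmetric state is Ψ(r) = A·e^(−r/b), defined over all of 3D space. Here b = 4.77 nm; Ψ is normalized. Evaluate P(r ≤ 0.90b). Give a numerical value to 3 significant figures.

P ≈ 0.269

With dV = 4πr²dr, the probability is ∫|Ψ|² dV over r ≤ 0.90b.
A² is fixed by ∫₀^∞ 4πr²|Ψ|² dr = 1, i.e. A² = (π·b^3)^(−1).
Substituting u = r/b, A², 4π and the length scale all cancel in the ratio: P = ∫_{0}^{0.90} u^2·e^(-2·u) du / ∫_{0}^{∞} u^2·e^(-2·u) du.
An antiderivative of u^2·e^(-2·u) is -(2·u^2 + 2·u + 1)·e^(-2·u)/4; evaluating from 0 to 0.90 gives 1/4 - 221·e^(-9/5)/200, while the full integral is 1/4.
The region integral divided by the full integral gives P = 0.2694.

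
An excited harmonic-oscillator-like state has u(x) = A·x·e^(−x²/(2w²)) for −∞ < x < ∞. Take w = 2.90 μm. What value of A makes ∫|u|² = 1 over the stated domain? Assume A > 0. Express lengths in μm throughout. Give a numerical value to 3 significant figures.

Require ∫ |u|² dx = 1 over the whole domain.
Carrying out the integral gives A² · √(π)·w^3/2.
Plugging in w = 2.90 yields A = 0.2151.

A ≈ 0.215 μm^(-3/2)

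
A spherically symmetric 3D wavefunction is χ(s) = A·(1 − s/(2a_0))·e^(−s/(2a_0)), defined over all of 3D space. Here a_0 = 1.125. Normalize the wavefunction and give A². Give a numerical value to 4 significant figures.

A^2 ≈ 0.02794

The normalization condition is ∫|χ|² 4πs² ds = 1 from 0 to ∞.
(Spherical symmetry: dV = 4πs² ds.)
Using ∫₀^∞ sⁿ e^(−αs) ds = n!/αⁿ⁺¹, the integral (without the A² prefactor) comes out to 8·π·a_0^3.
Hence A² = 1/[8·π·a_0^3].
Plugging in a_0 = 1.125 yields A = 0.16717.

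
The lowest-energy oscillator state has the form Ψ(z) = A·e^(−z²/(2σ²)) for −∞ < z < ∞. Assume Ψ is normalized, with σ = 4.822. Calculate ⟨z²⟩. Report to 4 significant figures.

By definition ⟨z²⟩ = ∫ z^2 |Ψ(z)|² dz.
With ∫_{−∞}^{∞} z^(2m) e^(−αz²) dz = (2m−1)!!·√π / (2^m α^(m+1/2)), evaluating both integrals, ⟨z²⟩ = σ^2/2.
With σ = 4.822, ⟨z^2⟩ = 11.626.

⟨z^2⟩ ≈ 11.63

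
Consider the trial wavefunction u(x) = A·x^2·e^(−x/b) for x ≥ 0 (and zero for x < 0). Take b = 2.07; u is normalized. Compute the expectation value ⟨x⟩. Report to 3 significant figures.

The expectation value is the |u|²-weighted average of x: ∫ x|u|² dx.
Evaluating both integrals, ⟨x⟩ = 5·b/2.
Putting b = 2.07 gives 5.175.

⟨x⟩ ≈ 5.18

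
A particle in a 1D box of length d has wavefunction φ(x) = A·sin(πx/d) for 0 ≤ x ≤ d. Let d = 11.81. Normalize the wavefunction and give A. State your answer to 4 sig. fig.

Require ∫ |φ|² dx = 1 over the whole domain.
With ∫₀^d sin²(nπx/d) dx = d/2, ∫|φ|² dx = A²·(d/2).
Setting this equal to 1 gives A² = 1/(d/2).
Plugging in d = 11.81 yields A = 0.41152.

A ≈ 0.4115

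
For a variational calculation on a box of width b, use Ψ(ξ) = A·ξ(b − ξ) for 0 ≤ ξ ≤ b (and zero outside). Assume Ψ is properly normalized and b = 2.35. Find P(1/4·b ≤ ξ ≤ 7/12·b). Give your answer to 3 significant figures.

P ≈ 0.550

|Ψ|² is the probability density, so P = ∫_{1/4·b}^{7/12·b} |Ψ|² dξ.
Since A² = 1/(b^5/30), this is the region integral divided by the full normalization integral.
In terms of u = ξ/b (A² and the length scale cancel between numerator and denominator), P = [∫_{1/4}^{7/12} u^2·(1 - u)^2 du] / [∫_{0}^{1} u^2·(1 - u)^2 du].
With ∫ u^2·(1 - u)^2 du = u^3·(6·u^2 - 15·u + 10)/30 + C, the region integral is ≈ 0.018329 and the full one is 1/30.
Evaluating gives P = 0.5499.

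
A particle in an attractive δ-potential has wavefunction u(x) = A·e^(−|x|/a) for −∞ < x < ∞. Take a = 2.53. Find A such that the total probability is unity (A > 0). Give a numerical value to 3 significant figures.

The normalization condition is ∫|u|² dx = 1 from −∞ to ∞.
The integral (without the A² prefactor) comes out to a.
Hence A² = 1/[a].
Substituting a = 2.53 gives A² = 0.3953, so A = 0.6287.

A ≈ 0.629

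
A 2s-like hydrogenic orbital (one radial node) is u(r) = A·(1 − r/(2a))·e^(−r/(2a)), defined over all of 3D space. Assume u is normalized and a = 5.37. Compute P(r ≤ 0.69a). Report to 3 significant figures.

Integrate the radial probability density 4πr²|u|² over r ≤ 0.69a.
The full normalization integral is A²·[8·π·a^3] = 1, fixing A².
In terms of t = r/a (A², 4π and the length scale all cancel between numerator and denominator), P = [∫_{0}^{0.69} t^2·(1 - t/2)^2·e^(-t) dt] / [∫_{0}^{∞} t^2·(1 - t/2)^2·e^(-t) dt].
Using ∫ t^2·(1 - t/2)^2·e^(-t) dt = -(t^4/4 + t^2 + 2·t + 2)·e^(-t), the numerator is ≈ 0.037449 and the denominator is 2.
The region integral divided by the full integral gives P = 0.01872.

P ≈ 0.0187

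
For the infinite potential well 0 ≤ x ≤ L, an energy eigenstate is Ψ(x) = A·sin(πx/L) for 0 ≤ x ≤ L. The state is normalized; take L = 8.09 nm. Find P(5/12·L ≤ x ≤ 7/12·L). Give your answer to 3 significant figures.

P ≈ 0.326

P = ∫_{5/12·L}^{7/12·L} |Ψ(x)|² dx.
With A² fixed by ∫|Ψ|² = 1, i.e. A² = (L/2)^(−1), substitute and integrate.
In terms of u = x/L (A² and the length scale cancel between numerator and denominator), P = [∫_{5/12}^{7/12} sin(π·u)^2 du] / [∫_{0}^{1} sin(π·u)^2 du].
With ∫ sin(π·u)^2 du = u/2 - sin(2·π·u)/(4·π) + C, the region integral is 1/(4·π) + 1/12 and the full one is 1/2.
This works out to P = (3 + π)/(6·π).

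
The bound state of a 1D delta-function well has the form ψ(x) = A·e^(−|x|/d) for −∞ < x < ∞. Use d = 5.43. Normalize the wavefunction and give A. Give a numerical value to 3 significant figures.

Normalization requires ∫|ψ|² dx = 1, integrated from −∞ to ∞.
Using ∫₀^∞ xⁿ e^(−αx) dx = n!/αⁿ⁺¹, carrying out the integral gives A² · d.
Substituting d = 5.43 gives A² = 0.1842, so A = 0.4291.

A ≈ 0.429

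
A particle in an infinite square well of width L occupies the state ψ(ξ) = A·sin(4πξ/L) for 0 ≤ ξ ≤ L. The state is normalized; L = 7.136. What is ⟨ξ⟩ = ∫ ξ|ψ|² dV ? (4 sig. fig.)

⟨ξ⟩ = ∫ ξ |ψ|² dξ over the full domain.
Using sin²θ = (1 − cos 2θ)/2, the ratio of the moment integral to the normalization integral gives ⟨ξ⟩ = L/2.
With L = 7.136, ⟨ξ⟩ = 3.5680.

⟨ξ⟩ ≈ 3.568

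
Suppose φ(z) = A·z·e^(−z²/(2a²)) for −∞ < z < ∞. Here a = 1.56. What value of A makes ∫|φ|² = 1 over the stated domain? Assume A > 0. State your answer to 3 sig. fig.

A ≈ 0.545

Normalization requires ∫|φ|² dz = 1, integrated from −∞ to ∞.
Using the Gaussian integral ∫_{−∞}^{∞} e^(−αz²) dz = √(π/α), the integral (without the A² prefactor) comes out to √(π)·a^3/2.
Hence A² = 1/[√(π)·a^3/2].
With a = 1.56: A² = 0.2972 and A = 0.5452.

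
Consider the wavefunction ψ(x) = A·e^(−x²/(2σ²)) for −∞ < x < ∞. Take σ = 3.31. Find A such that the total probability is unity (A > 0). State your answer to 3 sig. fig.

The normalization condition is ∫|ψ|² dx = 1 from −∞ to ∞.
With ∫_{−∞}^{∞} x^(2m) e^(−αx²) dx = (2m−1)!!·√π / (2^m α^(m+1/2)), with ψ = A·e^(−x²/(2σ²)), the integral evaluates to A²·[√(π)·σ].
With σ = 3.31: A² = 0.1705 and A = 0.4129.

A ≈ 0.413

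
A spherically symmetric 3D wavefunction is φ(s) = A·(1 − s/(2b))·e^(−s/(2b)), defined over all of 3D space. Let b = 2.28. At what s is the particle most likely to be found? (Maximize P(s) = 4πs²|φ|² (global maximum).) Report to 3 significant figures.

Differentiate P(s) = 4πs²|φ|² with respect to s and set to zero.
Solving yields s = b·(√(5) + 3).
With b = 2.28, the most probable radial distance is 11.94.

s ≈ 11.9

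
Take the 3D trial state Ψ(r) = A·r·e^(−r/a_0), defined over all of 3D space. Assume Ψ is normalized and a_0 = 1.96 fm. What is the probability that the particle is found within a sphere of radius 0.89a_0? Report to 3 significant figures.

With dV = 4πr²dr, the probability is ∫|Ψ|² dV over r ≤ 0.89a_0.
Normalization gives A² = 1/(3·π·a_0^5).
Substituting u = r/a_0, A², 4π and the length scale all cancel in the ratio: P = ∫_{0}^{0.89} u^4·e^(-2·u) du / ∫_{0}^{∞} u^4·e^(-2·u) du.
With ∫ u^4·e^(-2·u) du = -(u^4/2 + u^3 + 3·u^2/2 + 3·u/2 + 3/4)·e^(-2·u) + C, the region integral is ≈ 0.026234 and the full one is 3/4.
This evaluates to P = 0.03498.

P ≈ 0.0350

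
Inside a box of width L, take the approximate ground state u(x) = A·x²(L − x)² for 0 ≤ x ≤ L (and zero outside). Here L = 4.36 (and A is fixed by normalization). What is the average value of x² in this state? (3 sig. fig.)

⟨x²⟩ = ∫ x^2 |u|² dx over the full domain.
Expanding the polynomial and integrating term by term, evaluating both integrals, ⟨x²⟩ = 3·L^2/11.
With L = 4.36, ⟨x^2⟩ = 5.184.

⟨x^2⟩ ≈ 5.18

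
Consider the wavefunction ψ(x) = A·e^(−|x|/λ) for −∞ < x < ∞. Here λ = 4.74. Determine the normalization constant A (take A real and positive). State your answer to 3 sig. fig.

A ≈ 0.459

Require ∫ |ψ|² dx = 1 over the whole domain.
Recall ∫₀^∞ x^m e^(−x/β) dx = m!·β^(m+1), carrying out the integral gives A² · λ.
Setting this equal to 1 gives A² = 1/(λ).
Substituting λ = 4.74 gives A² = 0.2110, so A = 0.4593.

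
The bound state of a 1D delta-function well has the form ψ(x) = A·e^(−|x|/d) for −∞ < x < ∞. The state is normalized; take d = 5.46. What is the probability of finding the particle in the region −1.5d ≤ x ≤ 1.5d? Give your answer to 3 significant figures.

The probability is P = ∫ |ψ|² dx over [−1.5d, 1.5d].
Since A² = 1/(d), this is the region integral divided by the full normalization integral.
By symmetry take twice the x ≥ 0 contribution in numerator and denominator; the 2's cancel. In terms of u = x/d (A² and the length scale cancel between numerator and denominator), P = [∫_{0}^{1.5} e^(-2·u) du] / [∫_{0}^{∞} e^(-2·u) du].
With ∫ e^(-2·u) du = -e^(-2·u)/2 + C, the region integral is 1/2 - e^(-3)/2 and the full one is 1/2.
Evaluating gives P = 0.9502.

P ≈ 0.950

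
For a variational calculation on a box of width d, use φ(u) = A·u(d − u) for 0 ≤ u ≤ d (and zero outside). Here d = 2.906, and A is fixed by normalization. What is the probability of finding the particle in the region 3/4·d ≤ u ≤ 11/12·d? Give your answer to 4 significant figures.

P = ∫_{3/4·d}^{11/12·d} |φ(u)|² du.
The normalization integral ∫|φ|²du over the whole domain equals d^5/30·A², and A² cancels in the ratio.
In terms of t = u/d (A² and the length scale cancel between numerator and denominator), P = [∫_{3/4}^{11/12} t^2·(1 - t)^2 dt] / [∫_{0}^{1} t^2·(1 - t)^2 dt].
An antiderivative of t^2·(1 - t)^2 is t^3·(6·t^2 - 15·t + 10)/30; evaluating from 3/4 to 11/12 gives ≈ 0.00328093, while the full integral is 1/30.
Taking the ratio, P = 0.098428.

P ≈ 0.09843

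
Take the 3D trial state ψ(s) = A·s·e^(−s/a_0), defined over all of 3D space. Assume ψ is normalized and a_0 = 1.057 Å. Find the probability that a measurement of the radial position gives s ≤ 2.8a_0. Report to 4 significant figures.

P = ∫ |ψ|² 4πs² ds over s ≤ 2.8a_0.
A² is fixed by ∫₀^∞ 4πs²|ψ|² ds = 1, i.e. A² = (3·π·a_0^5)^(−1).
In terms of u = s/a_0 (A², 4π and the length scale all cancel between numerator and denominator), P = [∫_{0}^{2.8} u^4·e^(-2·u) du] / [∫_{0}^{∞} u^4·e^(-2·u) du].
Using ∫ u^4·e^(-2·u) du = -(u^4/2 + u^3 + 3·u^2/2 + 3·u/2 + 3/4)·e^(-2·u), the numerator is ≈ 0.493387 and the denominator is 3/4.
Taking the ratio yields P = 0.65785.

P ≈ 0.6578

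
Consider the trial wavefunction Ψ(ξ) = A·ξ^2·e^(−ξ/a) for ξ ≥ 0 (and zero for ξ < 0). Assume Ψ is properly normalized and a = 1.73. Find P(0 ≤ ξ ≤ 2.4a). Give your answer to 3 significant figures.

P ≈ 0.524

The probability is P = ∫ |Ψ|² dξ over [0, 2.4a].
The normalization integral ∫|Ψ|²dξ over the whole domain equals 3·a^5/4·A², and A² cancels in the ratio.
Let u = ξ/a; then A² and the length scale cancel, so P = ∫_{0}^{2.4} u^4·e^(-2·u) du ÷ ∫_{0}^{∞} u^4·e^(-2·u) du.
An antiderivative of u^4·e^(-2·u) is -(u^4/2 + u^3 + 3·u^2/2 + 3·u/2 + 3/4)·e^(-2·u); evaluating from 0 to 2.4 gives ≈ 0.39281, while the full integral is 3/4.
Evaluating gives P = 0.5237.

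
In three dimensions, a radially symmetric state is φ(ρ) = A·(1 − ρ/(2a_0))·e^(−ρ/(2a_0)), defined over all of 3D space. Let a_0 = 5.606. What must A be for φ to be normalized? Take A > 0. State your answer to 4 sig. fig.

Normalization requires ∫|φ|² 4πρ² dρ = 1, integrated from 0 to ∞.
(Spherical symmetry: dV = 4πρ² dρ.)
The integral (without the A² prefactor) comes out to 8·π·a_0^3.
Plugging in a_0 = 5.606 yields A = 0.015028.

A ≈ 0.01503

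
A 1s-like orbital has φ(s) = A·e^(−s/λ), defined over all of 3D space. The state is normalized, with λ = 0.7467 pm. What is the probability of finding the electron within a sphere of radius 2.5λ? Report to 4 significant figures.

With dV = 4πs²ds, the probability is ∫|φ|² dV over s ≤ 2.5λ.
Normalization gives A² = 1/(π·λ^3).
Let u = s/λ; then A², 4π and the length scale all cancel, so P = ∫_{0}^{2.5} u^2·e^(-2·u) du ÷ ∫_{0}^{∞} u^2·e^(-2·u) du.
An antiderivative of u^2·e^(-2·u) is -(2·u^2 + 2·u + 1)·e^(-2·u)/4; evaluating from 0 to 2.5 gives 1/4 - 37·e^(-5)/8, while the full integral is 1/4.
The region integral divided by the full integral gives P = 0.87535.

P ≈ 0.8753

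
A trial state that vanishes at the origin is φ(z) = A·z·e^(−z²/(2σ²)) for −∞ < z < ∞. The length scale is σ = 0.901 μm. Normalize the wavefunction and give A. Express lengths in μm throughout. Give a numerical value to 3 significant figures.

We need A² ∫|f|² dz = 1, taking the integral from −∞ to ∞.
∫|φ|² dz = A²·(√(π)·σ^3/2).
So A² = (√(π)·σ^3/2)^(−1).
With σ = 0.901: A² = 1.543 and A = 1.242.

A ≈ 1.24 μm^(-3/2)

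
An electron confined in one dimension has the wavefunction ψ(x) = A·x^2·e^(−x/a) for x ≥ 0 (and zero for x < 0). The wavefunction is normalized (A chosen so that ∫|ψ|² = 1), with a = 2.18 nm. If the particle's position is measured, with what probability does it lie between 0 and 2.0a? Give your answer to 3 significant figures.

|ψ|² is the probability density, so P = ∫_{0}^{2.0a} |ψ|² dx.
Since A² = 1/(3·a^5/4), this is the region integral divided by the full normalization integral.
In terms of u = x/a (A² and the length scale cancel between numerator and denominator), P = [∫_{0}^{2.0} u^4·e^(-2·u) du] / [∫_{0}^{∞} u^4·e^(-2·u) du].
Using ∫ u^4·e^(-2·u) du = -(u^4/2 + u^3 + 3·u^2/2 + 3·u/2 + 3/4)·e^(-2·u), the numerator is 3/4 - 103·e^(-4)/4 and the denominator is 3/4.
Taking the ratio, P = 0.3712.

P ≈ 0.371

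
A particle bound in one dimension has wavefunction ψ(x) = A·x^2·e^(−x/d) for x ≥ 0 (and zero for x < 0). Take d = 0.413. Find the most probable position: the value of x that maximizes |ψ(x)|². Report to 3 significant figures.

Differentiate |ψ(x)|² with respect to x and set to zero.
Solving yields x = 2·d.
With d = 0.413, the most probable position is 0.8260.

x ≈ 0.826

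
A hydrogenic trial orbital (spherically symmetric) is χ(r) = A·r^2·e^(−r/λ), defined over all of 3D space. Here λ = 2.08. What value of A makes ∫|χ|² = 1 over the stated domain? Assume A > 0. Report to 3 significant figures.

The normalization condition is ∫|χ|² 4πr² dr = 1 from 0 to ∞.
In 3D with spherical symmetry the volume element is 4πr² dr.
Recall ∫₀^∞ r^m e^(−r/β) dr = m!·β^(m+1), with χ = A·r^2·e^(−r/λ), the integral evaluates to A²·[45·π·λ^7/2].
Hence A² = 1/[45·π·λ^7/2].
Substituting λ = 2.08 gives A² = 0.00008399, so A = 0.009165.

A ≈ 0.00916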